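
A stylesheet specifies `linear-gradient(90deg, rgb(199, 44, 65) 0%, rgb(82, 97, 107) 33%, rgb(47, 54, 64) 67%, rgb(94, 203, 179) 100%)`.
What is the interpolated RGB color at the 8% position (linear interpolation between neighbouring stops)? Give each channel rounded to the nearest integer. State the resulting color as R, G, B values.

(171, 57, 75)

8% lies between the 0% and 33% stops, so the local fraction is t = (8 − 0)/(33 − 0) = 8/33 ≈ 0.2424.
R = 199 + 0.2424 × (82 − 199) = 170.639 → 171
G = 44 + 0.2424 × (97 − 44) = 56.847 → 57
B = 65 + 0.2424 × (107 − 65) = 75.181 → 75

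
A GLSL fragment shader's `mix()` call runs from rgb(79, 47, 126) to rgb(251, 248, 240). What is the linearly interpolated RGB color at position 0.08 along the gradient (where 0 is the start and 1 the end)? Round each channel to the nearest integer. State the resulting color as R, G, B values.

(93, 63, 135)

R = 79 + 0.08 × (251 − 79) = 79 + 0.08 × 172 = 92.76 → 93
G = 47 + 0.08 × (248 − 47) = 47 + 0.08 × 201 = 63.08 → 63
B = 126 + 0.08 × (240 − 126) = 126 + 0.08 × 114 = 135.12 → 135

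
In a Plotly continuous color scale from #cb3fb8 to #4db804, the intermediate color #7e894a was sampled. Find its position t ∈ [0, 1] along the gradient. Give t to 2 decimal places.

0.61

Invert the lerp on the B channel (largest span, 180): t = (74 − 184) / (4 − 184) = -110/-180 = 0.61111.
Check on R: (126 − 203)/(77 − 203) = 0.6111 ✓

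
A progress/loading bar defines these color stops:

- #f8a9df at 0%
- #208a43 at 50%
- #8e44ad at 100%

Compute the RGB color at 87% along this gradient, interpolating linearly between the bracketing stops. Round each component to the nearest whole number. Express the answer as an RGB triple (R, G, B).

87% lies between the 50% and 100% stops, so the local fraction is t = (87 − 50)/(100 − 50) = 37/50 ≈ 0.74.
#208a43 → (32, 138, 67); #8e44ad → (142, 68, 173).
R = 32 + 0.74 × (142 − 32) = 113.4 → 113
G = 138 + 0.74 × (68 − 138) = 86.2 → 86
B = 67 + 0.74 × (173 − 67) = 145.44 → 145

(113, 86, 145)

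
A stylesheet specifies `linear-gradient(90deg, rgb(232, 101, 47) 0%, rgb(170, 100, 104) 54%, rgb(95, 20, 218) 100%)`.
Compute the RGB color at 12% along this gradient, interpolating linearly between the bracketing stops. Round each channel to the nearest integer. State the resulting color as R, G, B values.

12% lies between the 0% and 54% stops, so the local fraction is t = (12 − 0)/(54 − 0) = 12/54 ≈ 0.2222.
R = 232 + 0.2222 × (170 − 232) = 218.224 → 218
G = 101 + 0.2222 × (100 − 101) = 100.778 → 101
B = 47 + 0.2222 × (104 − 47) = 59.665 → 60

(218, 101, 60)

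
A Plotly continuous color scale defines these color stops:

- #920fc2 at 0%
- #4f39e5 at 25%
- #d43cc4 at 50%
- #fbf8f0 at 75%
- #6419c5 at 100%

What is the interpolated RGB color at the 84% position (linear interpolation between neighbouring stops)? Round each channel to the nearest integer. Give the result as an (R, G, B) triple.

(197, 168, 225)

84% lies between the 75% and 100% stops, so the local fraction is t = (84 − 75)/(100 − 75) = 9/25 ≈ 0.36.
#fbf8f0 → (251, 248, 240); #6419c5 → (100, 25, 197).
R = 251 + 0.36 × (100 − 251) = 196.64 → 197
G = 248 + 0.36 × (25 − 248) = 167.72 → 168
B = 240 + 0.36 × (197 − 240) = 224.52 → 225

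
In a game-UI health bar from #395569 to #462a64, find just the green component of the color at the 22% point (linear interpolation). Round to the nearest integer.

76

G₁ = 85 (from #395569), G₂ = 42 (from #462a64).
G = 85 + 0.22 × (42 − 85) = 75.54 → 76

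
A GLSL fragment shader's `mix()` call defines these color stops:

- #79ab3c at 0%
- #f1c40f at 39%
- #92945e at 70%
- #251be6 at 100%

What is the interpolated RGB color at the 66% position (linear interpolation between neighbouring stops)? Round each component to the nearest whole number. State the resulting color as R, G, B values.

(158, 154, 84)

66% lies between the 39% and 70% stops, so the local fraction is t = (66 − 39)/(70 − 39) = 27/31 ≈ 0.871.
#f1c40f → (241, 196, 15); #92945e → (146, 148, 94).
R = 241 + 0.871 × (146 − 241) = 158.255 → 158
G = 196 + 0.871 × (148 − 196) = 154.192 → 154
B = 15 + 0.871 × (94 − 15) = 83.809 → 84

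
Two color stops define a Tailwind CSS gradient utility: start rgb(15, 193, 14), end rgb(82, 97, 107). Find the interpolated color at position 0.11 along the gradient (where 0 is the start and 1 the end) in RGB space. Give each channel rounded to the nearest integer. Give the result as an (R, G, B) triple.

(22, 182, 24)

R = 15 + 0.11 × (82 − 15) = 15 + 0.11 × 67 = 22.37 → 22
G = 193 + 0.11 × (97 − 193) = 193 + 0.11 × -96 = 182.44 → 182
B = 14 + 0.11 × (107 − 14) = 14 + 0.11 × 93 = 24.23 → 24
So the blended color is (22, 182, 24), about #16b618.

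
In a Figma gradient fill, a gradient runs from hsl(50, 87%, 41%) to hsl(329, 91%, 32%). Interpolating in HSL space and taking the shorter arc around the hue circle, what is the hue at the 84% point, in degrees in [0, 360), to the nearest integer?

Hue: 329 − 50 = 279°, but |279| > 180 so the shorter arc goes the other way: Δh = 279 − 360 = -81°.
H = 50 + 0.84 × (-81) = -18.04 → -18 → -18 mod 360 = 342°

342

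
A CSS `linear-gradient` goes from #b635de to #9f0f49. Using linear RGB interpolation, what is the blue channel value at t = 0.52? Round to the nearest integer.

145

B₁ = 222 (from #b635de), B₂ = 73 (from #9f0f49).
B = 222 + 0.52 × (73 − 222) = 144.52 → 145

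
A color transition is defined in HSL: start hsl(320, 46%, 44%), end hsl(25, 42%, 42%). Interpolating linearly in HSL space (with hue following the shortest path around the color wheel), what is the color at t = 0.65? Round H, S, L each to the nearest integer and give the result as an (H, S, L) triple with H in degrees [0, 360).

(2, 43, 43)

Hue: 25 − 320 = -295°, but |-295| > 180 so the shorter arc goes the other way: Δh = -295 + 360 = 65°.
H = 320 + 0.65 × (65) = 362.25 → 362 → 362 mod 360 = 2°
S = 46 + 0.65 × (42 − 46) = 43.4 → 43%
L = 44 + 0.65 × (42 − 44) = 42.7 → 43%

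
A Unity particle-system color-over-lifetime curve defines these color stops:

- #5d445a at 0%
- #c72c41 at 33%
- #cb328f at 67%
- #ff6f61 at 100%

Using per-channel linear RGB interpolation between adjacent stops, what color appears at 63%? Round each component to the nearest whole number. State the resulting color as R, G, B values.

(203, 49, 134)

63% lies between the 33% and 67% stops, so the local fraction is t = (63 − 33)/(67 − 33) = 30/34 ≈ 0.8824.
#c72c41 → (199, 44, 65); #cb328f → (203, 50, 143).
R = 199 + 0.8824 × (203 − 199) = 202.53 → 203
G = 44 + 0.8824 × (50 − 44) = 49.294 → 49
B = 65 + 0.8824 × (143 − 65) = 133.827 → 134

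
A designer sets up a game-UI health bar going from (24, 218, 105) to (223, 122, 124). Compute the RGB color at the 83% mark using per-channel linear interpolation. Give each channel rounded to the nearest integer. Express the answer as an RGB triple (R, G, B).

83% corresponds to t = 0.83.
R = 24 + 0.83 × (223 − 24) = 24 + 0.83 × 199 = 189.17 → 189
G = 218 + 0.83 × (122 − 218) = 218 + 0.83 × -96 = 138.32 → 138
B = 105 + 0.83 × (124 − 105) = 105 + 0.83 × 19 = 120.77 → 121

(189, 138, 121)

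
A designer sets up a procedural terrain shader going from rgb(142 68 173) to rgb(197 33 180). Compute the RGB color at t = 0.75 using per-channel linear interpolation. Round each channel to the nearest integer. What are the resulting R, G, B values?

R = 142 + 0.75 × (197 − 142) = 142 + 0.75 × 55 = 183.25 → 183
G = 68 + 0.75 × (33 − 68) = 68 + 0.75 × -35 = 41.75 → 42
B = 173 + 0.75 × (180 − 173) = 173 + 0.75 × 7 = 178.25 → 178
So the blended color is (183, 42, 178), about #b72ab2.

(183, 42, 178)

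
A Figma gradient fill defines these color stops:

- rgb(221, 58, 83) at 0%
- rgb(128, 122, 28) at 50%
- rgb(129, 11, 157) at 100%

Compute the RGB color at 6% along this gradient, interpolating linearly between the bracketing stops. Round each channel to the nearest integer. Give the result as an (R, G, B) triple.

(210, 66, 76)

6% lies between the 0% and 50% stops, so the local fraction is t = (6 − 0)/(50 − 0) = 6/50 ≈ 0.12.
R = 221 + 0.12 × (128 − 221) = 209.84 → 210
G = 58 + 0.12 × (122 − 58) = 65.68 → 66
B = 83 + 0.12 × (28 − 83) = 76.4 → 76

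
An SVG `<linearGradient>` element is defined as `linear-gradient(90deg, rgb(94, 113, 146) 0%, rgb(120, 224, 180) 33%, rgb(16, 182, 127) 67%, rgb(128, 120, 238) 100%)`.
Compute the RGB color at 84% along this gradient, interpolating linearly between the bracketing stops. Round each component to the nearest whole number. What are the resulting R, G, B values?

84% lies between the 67% and 100% stops, so the local fraction is t = (84 − 67)/(100 − 67) = 17/33 ≈ 0.5152.
R = 16 + 0.5152 × (128 − 16) = 73.702 → 74
G = 182 + 0.5152 × (120 − 182) = 150.058 → 150
B = 127 + 0.5152 × (238 − 127) = 184.187 → 184

(74, 150, 184)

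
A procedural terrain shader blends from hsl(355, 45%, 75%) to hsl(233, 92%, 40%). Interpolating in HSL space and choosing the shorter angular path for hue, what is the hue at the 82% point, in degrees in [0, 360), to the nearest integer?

Hue arc: Δh = 233 − 355 = -122° (|Δh| ≤ 180, already the shorter path).
H = 355 + 0.82 × (-122) = 254.96 → 255°

255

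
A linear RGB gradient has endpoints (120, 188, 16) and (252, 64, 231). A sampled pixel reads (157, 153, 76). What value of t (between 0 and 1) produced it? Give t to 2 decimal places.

0.28

Invert the lerp on the B channel (largest span, 215): t = (76 − 16) / (231 − 16) = 60/215 = 0.27907.
Check on R: (157 − 120)/(252 − 120) = 0.2803 ✓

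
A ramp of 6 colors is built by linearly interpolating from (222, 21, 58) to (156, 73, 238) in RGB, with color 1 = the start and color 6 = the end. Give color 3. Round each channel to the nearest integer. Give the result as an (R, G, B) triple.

(196, 42, 130)

With 6 swatches and endpoints inclusive, swatch 3 sits at t = (3 − 1)/(6 − 1) = 2/5 ≈ 0.4.
R = 222 + 0.4 × (156 − 222) = 195.6 → 196
G = 21 + 0.4 × (73 − 21) = 41.8 → 42
B = 58 + 0.4 × (238 − 58) = 130 → 130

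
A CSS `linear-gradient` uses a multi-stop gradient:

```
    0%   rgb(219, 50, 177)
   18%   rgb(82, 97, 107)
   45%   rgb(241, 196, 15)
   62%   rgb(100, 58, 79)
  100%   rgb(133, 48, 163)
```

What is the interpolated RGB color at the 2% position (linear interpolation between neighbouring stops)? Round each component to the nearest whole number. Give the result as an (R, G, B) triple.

2% lies between the 0% and 18% stops, so the local fraction is t = (2 − 0)/(18 − 0) = 2/18 ≈ 0.1111.
R = 219 + 0.1111 × (82 − 219) = 203.779 → 204
G = 50 + 0.1111 × (97 − 50) = 55.222 → 55
B = 177 + 0.1111 × (107 − 177) = 169.223 → 169

(204, 55, 169)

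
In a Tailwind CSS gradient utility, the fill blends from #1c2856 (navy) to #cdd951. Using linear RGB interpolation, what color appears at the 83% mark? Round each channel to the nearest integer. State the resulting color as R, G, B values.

(175, 187, 82)

#1c2856 → (28, 40, 86); #cdd951 → (205, 217, 81).
83% corresponds to t = 0.83.
R = 28 + 0.83 × (205 − 28) = 28 + 0.83 × 177 = 174.91 → 175
G = 40 + 0.83 × (217 − 40) = 40 + 0.83 × 177 = 186.91 → 187
B = 86 + 0.83 × (81 − 86) = 86 + 0.83 × -5 = 81.85 → 82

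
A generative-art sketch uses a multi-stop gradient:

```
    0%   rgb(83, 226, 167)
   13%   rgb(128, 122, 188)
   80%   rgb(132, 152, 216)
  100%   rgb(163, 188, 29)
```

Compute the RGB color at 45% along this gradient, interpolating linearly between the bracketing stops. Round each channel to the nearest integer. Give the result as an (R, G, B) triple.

45% lies between the 13% and 80% stops, so the local fraction is t = (45 − 13)/(80 − 13) = 32/67 ≈ 0.4776.
R = 128 + 0.4776 × (132 − 128) = 129.91 → 130
G = 122 + 0.4776 × (152 − 122) = 136.328 → 136
B = 188 + 0.4776 × (216 − 188) = 201.373 → 201

(130, 136, 201)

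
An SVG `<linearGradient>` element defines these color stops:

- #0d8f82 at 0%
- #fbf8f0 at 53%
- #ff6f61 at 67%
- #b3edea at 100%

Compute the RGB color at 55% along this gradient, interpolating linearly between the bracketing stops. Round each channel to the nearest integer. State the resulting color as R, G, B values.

(252, 228, 220)

55% lies between the 53% and 67% stops, so the local fraction is t = (55 − 53)/(67 − 53) = 2/14 ≈ 0.1429.
#fbf8f0 → (251, 248, 240); #ff6f61 → (255, 111, 97).
R = 251 + 0.1429 × (255 − 251) = 251.572 → 252
G = 248 + 0.1429 × (111 − 248) = 228.423 → 228
B = 240 + 0.1429 × (97 − 240) = 219.565 → 220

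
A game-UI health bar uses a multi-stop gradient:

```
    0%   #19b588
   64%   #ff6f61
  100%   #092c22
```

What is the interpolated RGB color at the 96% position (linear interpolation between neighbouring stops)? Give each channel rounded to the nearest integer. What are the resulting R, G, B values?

(36, 51, 41)

96% lies between the 64% and 100% stops, so the local fraction is t = (96 − 64)/(100 − 64) = 32/36 ≈ 0.8889.
#ff6f61 → (255, 111, 97); #092c22 → (9, 44, 34).
R = 255 + 0.8889 × (9 − 255) = 36.331 → 36
G = 111 + 0.8889 × (44 − 111) = 51.444 → 51
B = 97 + 0.8889 × (34 − 97) = 40.999 → 41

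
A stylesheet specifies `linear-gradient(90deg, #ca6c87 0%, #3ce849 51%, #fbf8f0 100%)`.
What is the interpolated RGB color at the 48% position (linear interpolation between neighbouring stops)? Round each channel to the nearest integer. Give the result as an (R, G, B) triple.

(68, 225, 77)

48% lies between the 0% and 51% stops, so the local fraction is t = (48 − 0)/(51 − 0) = 48/51 ≈ 0.9412.
#ca6c87 → (202, 108, 135); #3ce849 → (60, 232, 73).
R = 202 + 0.9412 × (60 − 202) = 68.35 → 68
G = 108 + 0.9412 × (232 − 108) = 224.709 → 225
B = 135 + 0.9412 × (73 − 135) = 76.646 → 77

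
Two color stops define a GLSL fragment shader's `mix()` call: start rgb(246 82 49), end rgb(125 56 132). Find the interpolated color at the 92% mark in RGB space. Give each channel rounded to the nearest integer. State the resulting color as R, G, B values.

92% corresponds to t = 0.92.
R = 246 + 0.92 × (125 − 246) = 246 + 0.92 × -121 = 134.68 → 135
G = 82 + 0.92 × (56 − 82) = 82 + 0.92 × -26 = 58.08 → 58
B = 49 + 0.92 × (132 − 49) = 49 + 0.92 × 83 = 125.36 → 125
So the blended color is (135, 58, 125), about #873a7d.

(135, 58, 125)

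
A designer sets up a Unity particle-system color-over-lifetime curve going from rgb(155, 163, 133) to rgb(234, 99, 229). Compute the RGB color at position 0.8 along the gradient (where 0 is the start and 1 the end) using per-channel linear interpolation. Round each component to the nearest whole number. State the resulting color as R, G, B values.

R = 155 + 0.8 × (234 − 155) = 155 + 0.8 × 79 = 218.2 → 218
G = 163 + 0.8 × (99 − 163) = 163 + 0.8 × -64 = 111.8 → 112
B = 133 + 0.8 × (229 − 133) = 133 + 0.8 × 96 = 209.8 → 210

(218, 112, 210)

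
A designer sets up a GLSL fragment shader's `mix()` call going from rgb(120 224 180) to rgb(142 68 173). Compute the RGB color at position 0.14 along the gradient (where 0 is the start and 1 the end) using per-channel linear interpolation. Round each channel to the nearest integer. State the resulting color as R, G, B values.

(123, 202, 179)

R = 120 + 0.14 × (142 − 120) = 120 + 0.14 × 22 = 123.08 → 123
G = 224 + 0.14 × (68 − 224) = 224 + 0.14 × -156 = 202.16 → 202
B = 180 + 0.14 × (173 − 180) = 180 + 0.14 × -7 = 179.02 → 179
So the blended color is (123, 202, 179), about #7bcab3.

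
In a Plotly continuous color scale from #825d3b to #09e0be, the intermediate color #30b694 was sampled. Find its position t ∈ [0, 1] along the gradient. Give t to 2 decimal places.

0.68

Invert the lerp on the G channel (largest span, 131): t = (182 − 93) / (224 − 93) = 89/131 = 0.67939.
Check on R: (48 − 130)/(9 − 130) = 0.6777 ✓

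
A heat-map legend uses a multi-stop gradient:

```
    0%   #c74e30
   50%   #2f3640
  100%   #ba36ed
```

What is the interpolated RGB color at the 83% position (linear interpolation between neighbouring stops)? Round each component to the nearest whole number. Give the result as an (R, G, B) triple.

83% lies between the 50% and 100% stops, so the local fraction is t = (83 − 50)/(100 − 50) = 33/50 ≈ 0.66.
#2f3640 → (47, 54, 64); #ba36ed → (186, 54, 237).
R = 47 + 0.66 × (186 − 47) = 138.74 → 139
G = 54 + 0.66 × (54 − 54) = 54 → 54
B = 64 + 0.66 × (237 − 64) = 178.18 → 178

(139, 54, 178)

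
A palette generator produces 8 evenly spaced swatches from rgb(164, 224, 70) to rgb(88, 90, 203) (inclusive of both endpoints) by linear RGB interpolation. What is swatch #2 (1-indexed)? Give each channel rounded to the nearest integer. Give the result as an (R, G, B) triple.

(153, 205, 89)

With 8 swatches and endpoints inclusive, swatch 2 sits at t = (2 − 1)/(8 − 1) = 1/7 ≈ 0.1429.
R = 164 + 0.1429 × (88 − 164) = 153.14 → 153
G = 224 + 0.1429 × (90 − 224) = 204.851 → 205
B = 70 + 0.1429 × (203 − 70) = 89.006 → 89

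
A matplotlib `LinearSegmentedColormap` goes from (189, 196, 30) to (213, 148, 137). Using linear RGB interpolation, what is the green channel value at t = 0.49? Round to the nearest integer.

G = 196 + 0.49 × (148 − 196) = 172.48 → 172

172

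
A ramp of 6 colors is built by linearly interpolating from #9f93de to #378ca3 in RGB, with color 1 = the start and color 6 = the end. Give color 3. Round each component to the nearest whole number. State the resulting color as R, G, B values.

With 6 swatches and endpoints inclusive, swatch 3 sits at t = (3 − 1)/(6 − 1) = 2/5 ≈ 0.4.
#9f93de → (159, 147, 222); #378ca3 → (55, 140, 163).
R = 159 + 0.4 × (55 − 159) = 117.4 → 117
G = 147 + 0.4 × (140 − 147) = 144.2 → 144
B = 222 + 0.4 × (163 − 222) = 198.4 → 198

(117, 144, 198)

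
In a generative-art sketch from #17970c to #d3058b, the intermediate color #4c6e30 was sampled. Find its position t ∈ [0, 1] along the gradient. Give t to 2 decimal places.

Invert the lerp on the R channel (largest span, 188): t = (76 − 23) / (211 − 23) = 53/188 = 0.28191.
Check on G: (110 − 151)/(5 − 151) = 0.2808 ✓

0.28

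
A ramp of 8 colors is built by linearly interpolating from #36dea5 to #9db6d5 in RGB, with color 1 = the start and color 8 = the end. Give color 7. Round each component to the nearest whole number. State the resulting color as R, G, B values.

With 8 swatches and endpoints inclusive, swatch 7 sits at t = (7 − 1)/(8 − 1) = 6/7 ≈ 0.8571.
#36dea5 → (54, 222, 165); #9db6d5 → (157, 182, 213).
R = 54 + 0.8571 × (157 − 54) = 142.281 → 142
G = 222 + 0.8571 × (182 − 222) = 187.716 → 188
B = 165 + 0.8571 × (213 − 165) = 206.141 → 206

(142, 188, 206)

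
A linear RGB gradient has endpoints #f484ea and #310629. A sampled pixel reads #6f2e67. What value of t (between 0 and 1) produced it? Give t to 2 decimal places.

0.68

Invert the lerp on the R channel (largest span, 195): t = (111 − 244) / (49 − 244) = -133/-195 = 0.68205.
Check on G: (46 − 132)/(6 − 132) = 0.6825 ✓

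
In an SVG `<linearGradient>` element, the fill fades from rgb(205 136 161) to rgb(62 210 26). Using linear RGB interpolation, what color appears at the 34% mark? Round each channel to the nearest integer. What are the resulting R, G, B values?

34% corresponds to t = 0.34.
R = 205 + 0.34 × (62 − 205) = 205 + 0.34 × -143 = 156.38 → 156
G = 136 + 0.34 × (210 − 136) = 136 + 0.34 × 74 = 161.16 → 161
B = 161 + 0.34 × (26 − 161) = 161 + 0.34 × -135 = 115.1 → 115
So the blended color is (156, 161, 115), about #9ca173.

(156, 161, 115)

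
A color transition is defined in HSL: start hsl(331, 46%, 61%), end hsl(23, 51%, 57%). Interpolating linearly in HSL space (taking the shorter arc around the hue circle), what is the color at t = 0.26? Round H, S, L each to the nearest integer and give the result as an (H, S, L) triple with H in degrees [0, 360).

(345, 47, 60)

Hue: 23 − 331 = -308°, but |-308| > 180 so the shorter arc goes the other way: Δh = -308 + 360 = 52°.
H = 331 + 0.26 × (52) = 344.52 → 345°
S = 46 + 0.26 × (51 − 46) = 47.3 → 47%
L = 61 + 0.26 × (57 − 61) = 59.96 → 60%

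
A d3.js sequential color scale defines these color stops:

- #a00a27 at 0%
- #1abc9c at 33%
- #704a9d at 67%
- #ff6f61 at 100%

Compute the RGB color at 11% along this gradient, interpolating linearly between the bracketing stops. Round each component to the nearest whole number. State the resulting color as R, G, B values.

11% lies between the 0% and 33% stops, so the local fraction is t = (11 − 0)/(33 − 0) = 11/33 ≈ 0.3333.
#a00a27 → (160, 10, 39); #1abc9c → (26, 188, 156).
R = 160 + 0.3333 × (26 − 160) = 115.338 → 115
G = 10 + 0.3333 × (188 − 10) = 69.327 → 69
B = 39 + 0.3333 × (156 − 39) = 77.996 → 78

(115, 69, 78)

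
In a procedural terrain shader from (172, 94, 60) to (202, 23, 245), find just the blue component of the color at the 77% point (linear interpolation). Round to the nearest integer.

202

B = 60 + 0.77 × (245 − 60) = 202.45 → 202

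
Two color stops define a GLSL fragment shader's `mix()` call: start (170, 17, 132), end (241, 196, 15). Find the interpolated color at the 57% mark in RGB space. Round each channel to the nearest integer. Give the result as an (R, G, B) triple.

(210, 119, 65)

57% corresponds to t = 0.57.
R = 170 + 0.57 × (241 − 170) = 170 + 0.57 × 71 = 210.47 → 210
G = 17 + 0.57 × (196 − 17) = 17 + 0.57 × 179 = 119.03 → 119
B = 132 + 0.57 × (15 − 132) = 132 + 0.57 × -117 = 65.31 → 65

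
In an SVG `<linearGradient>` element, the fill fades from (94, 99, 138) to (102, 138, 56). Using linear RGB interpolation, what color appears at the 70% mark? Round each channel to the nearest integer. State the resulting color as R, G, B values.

70% corresponds to t = 0.7.
R = 94 + 0.7 × (102 − 94) = 94 + 0.7 × 8 = 99.6 → 100
G = 99 + 0.7 × (138 − 99) = 99 + 0.7 × 39 = 126.3 → 126
B = 138 + 0.7 × (56 − 138) = 138 + 0.7 × -82 = 80.6 → 81

(100, 126, 81)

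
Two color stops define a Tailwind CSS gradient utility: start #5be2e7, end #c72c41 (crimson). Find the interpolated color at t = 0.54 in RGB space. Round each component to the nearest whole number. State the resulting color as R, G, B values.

(149, 128, 141)

#5be2e7 → (91, 226, 231); #c72c41 → (199, 44, 65).
R = 91 + 0.54 × (199 − 91) = 91 + 0.54 × 108 = 149.32 → 149
G = 226 + 0.54 × (44 − 226) = 226 + 0.54 × -182 = 127.72 → 128
B = 231 + 0.54 × (65 − 231) = 231 + 0.54 × -166 = 141.36 → 141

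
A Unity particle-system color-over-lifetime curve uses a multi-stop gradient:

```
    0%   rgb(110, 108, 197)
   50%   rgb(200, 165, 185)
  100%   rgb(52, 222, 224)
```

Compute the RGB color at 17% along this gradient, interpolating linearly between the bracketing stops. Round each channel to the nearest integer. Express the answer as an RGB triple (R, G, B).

17% lies between the 0% and 50% stops, so the local fraction is t = (17 − 0)/(50 − 0) = 17/50 ≈ 0.34.
R = 110 + 0.34 × (200 − 110) = 140.6 → 141
G = 108 + 0.34 × (165 − 108) = 127.38 → 127
B = 197 + 0.34 × (185 − 197) = 192.92 → 193

(141, 127, 193)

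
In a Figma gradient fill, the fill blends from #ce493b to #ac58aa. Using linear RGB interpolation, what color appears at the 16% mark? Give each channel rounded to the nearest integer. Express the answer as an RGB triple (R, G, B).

#ce493b → (206, 73, 59); #ac58aa → (172, 88, 170).
16% corresponds to t = 0.16.
R = 206 + 0.16 × (172 − 206) = 206 + 0.16 × -34 = 200.56 → 201
G = 73 + 0.16 × (88 − 73) = 73 + 0.16 × 15 = 75.4 → 75
B = 59 + 0.16 × (170 − 59) = 59 + 0.16 × 111 = 76.76 → 77
So the blended color is (201, 75, 77), about #c94b4d.

(201, 75, 77)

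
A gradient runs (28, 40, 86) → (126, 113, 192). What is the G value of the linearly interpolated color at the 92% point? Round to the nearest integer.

G = 40 + 0.92 × (113 − 40) = 107.16 → 107

107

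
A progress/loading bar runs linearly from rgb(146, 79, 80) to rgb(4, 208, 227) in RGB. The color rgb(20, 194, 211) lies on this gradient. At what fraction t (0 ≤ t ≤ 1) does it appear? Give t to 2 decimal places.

Invert the lerp on the B channel (largest span, 147): t = (211 − 80) / (227 − 80) = 131/147 = 0.89116.
Check on R: (20 − 146)/(4 − 146) = 0.8873 ✓

0.89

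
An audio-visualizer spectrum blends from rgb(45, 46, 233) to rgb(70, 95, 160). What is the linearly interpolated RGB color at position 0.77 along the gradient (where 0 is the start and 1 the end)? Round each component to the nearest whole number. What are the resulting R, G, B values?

(64, 84, 177)

R = 45 + 0.77 × (70 − 45) = 45 + 0.77 × 25 = 64.25 → 64
G = 46 + 0.77 × (95 − 46) = 46 + 0.77 × 49 = 83.73 → 84
B = 233 + 0.77 × (160 − 233) = 233 + 0.77 × -73 = 176.79 → 177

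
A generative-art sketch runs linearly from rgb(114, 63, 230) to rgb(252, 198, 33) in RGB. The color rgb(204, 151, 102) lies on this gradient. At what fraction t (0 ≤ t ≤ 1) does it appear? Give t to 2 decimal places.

Invert the lerp on the B channel (largest span, 197): t = (102 − 230) / (33 − 230) = -128/-197 = 0.64975.
Check on R: (204 − 114)/(252 − 114) = 0.6522 ✓

0.65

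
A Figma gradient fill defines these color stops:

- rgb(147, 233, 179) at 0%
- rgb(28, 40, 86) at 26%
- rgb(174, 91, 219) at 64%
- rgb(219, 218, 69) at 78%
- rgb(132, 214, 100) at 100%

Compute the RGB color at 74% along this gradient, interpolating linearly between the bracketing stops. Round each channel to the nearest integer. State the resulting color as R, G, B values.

74% lies between the 64% and 78% stops, so the local fraction is t = (74 − 64)/(78 − 64) = 10/14 ≈ 0.7143.
R = 174 + 0.7143 × (219 − 174) = 206.144 → 206
G = 91 + 0.7143 × (218 − 91) = 181.716 → 182
B = 219 + 0.7143 × (69 − 219) = 111.855 → 112

(206, 182, 112)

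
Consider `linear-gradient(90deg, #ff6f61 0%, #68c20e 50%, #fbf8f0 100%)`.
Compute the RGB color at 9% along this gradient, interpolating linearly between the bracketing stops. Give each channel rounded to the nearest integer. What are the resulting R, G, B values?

(228, 126, 82)

9% lies between the 0% and 50% stops, so the local fraction is t = (9 − 0)/(50 − 0) = 9/50 ≈ 0.18.
#ff6f61 → (255, 111, 97); #68c20e → (104, 194, 14).
R = 255 + 0.18 × (104 − 255) = 227.82 → 228
G = 111 + 0.18 × (194 − 111) = 125.94 → 126
B = 97 + 0.18 × (14 − 97) = 82.06 → 82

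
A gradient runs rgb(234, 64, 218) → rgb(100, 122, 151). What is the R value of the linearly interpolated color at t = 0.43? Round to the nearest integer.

176

R = 234 + 0.43 × (100 − 234) = 176.38 → 176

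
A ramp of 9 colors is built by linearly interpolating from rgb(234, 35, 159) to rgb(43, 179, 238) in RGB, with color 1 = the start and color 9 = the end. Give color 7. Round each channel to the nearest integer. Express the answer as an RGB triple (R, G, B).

With 9 swatches and endpoints inclusive, swatch 7 sits at t = (7 − 1)/(9 − 1) = 6/8 ≈ 0.75.
R = 234 + 0.75 × (43 − 234) = 90.75 → 91
G = 35 + 0.75 × (179 − 35) = 143 → 143
B = 159 + 0.75 × (238 − 159) = 218.25 → 218

(91, 143, 218)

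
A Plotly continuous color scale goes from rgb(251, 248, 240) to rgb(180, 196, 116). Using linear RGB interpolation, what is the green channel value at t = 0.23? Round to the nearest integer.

236

G = 248 + 0.23 × (196 − 248) = 236.04 → 236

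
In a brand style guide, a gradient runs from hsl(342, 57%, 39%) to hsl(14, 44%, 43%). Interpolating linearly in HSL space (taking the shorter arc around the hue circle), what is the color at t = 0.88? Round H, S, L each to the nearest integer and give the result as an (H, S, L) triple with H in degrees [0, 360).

Hue: 14 − 342 = -328°, but |-328| > 180 so the shorter arc goes the other way: Δh = -328 + 360 = 32°.
H = 342 + 0.88 × (32) = 370.16 → 370 → 370 mod 360 = 10°
S = 57 + 0.88 × (44 − 57) = 45.56 → 46%
L = 39 + 0.88 × (43 − 39) = 42.52 → 43%

(10, 46, 43)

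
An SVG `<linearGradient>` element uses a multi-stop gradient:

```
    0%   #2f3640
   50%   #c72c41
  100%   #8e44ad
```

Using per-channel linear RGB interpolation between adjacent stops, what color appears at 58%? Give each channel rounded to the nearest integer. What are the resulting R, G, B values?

58% lies between the 50% and 100% stops, so the local fraction is t = (58 − 50)/(100 − 50) = 8/50 ≈ 0.16.
#c72c41 → (199, 44, 65); #8e44ad → (142, 68, 173).
R = 199 + 0.16 × (142 − 199) = 189.88 → 190
G = 44 + 0.16 × (68 − 44) = 47.84 → 48
B = 65 + 0.16 × (173 − 65) = 82.28 → 82

(190, 48, 82)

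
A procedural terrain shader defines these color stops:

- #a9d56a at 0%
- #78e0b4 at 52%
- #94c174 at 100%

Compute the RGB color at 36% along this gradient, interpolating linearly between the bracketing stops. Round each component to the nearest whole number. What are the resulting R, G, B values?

36% lies between the 0% and 52% stops, so the local fraction is t = (36 − 0)/(52 − 0) = 36/52 ≈ 0.6923.
#a9d56a → (169, 213, 106); #78e0b4 → (120, 224, 180).
R = 169 + 0.6923 × (120 − 169) = 135.077 → 135
G = 213 + 0.6923 × (224 − 213) = 220.615 → 221
B = 106 + 0.6923 × (180 − 106) = 157.23 → 157

(135, 221, 157)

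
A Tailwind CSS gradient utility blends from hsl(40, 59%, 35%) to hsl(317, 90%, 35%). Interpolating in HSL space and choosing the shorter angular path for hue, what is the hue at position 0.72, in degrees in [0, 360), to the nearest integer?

Hue: 317 − 40 = 277°, but |277| > 180 so the shorter arc goes the other way: Δh = 277 − 360 = -83°.
H = 40 + 0.72 × (-83) = -19.76 → -20 → -20 mod 360 = 340°

340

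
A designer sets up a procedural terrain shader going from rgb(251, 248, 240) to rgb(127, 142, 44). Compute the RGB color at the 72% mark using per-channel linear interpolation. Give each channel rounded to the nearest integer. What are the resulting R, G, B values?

(162, 172, 99)

72% corresponds to t = 0.72.
R = 251 + 0.72 × (127 − 251) = 251 + 0.72 × -124 = 161.72 → 162
G = 248 + 0.72 × (142 − 248) = 248 + 0.72 × -106 = 171.68 → 172
B = 240 + 0.72 × (44 − 240) = 240 + 0.72 × -196 = 98.88 → 99
So the blended color is (162, 172, 99), about #a2ac63.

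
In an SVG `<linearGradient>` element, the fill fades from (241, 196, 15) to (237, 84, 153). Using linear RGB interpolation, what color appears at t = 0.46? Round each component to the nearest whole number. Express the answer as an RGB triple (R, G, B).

R = 241 + 0.46 × (237 − 241) = 241 + 0.46 × -4 = 239.16 → 239
G = 196 + 0.46 × (84 − 196) = 196 + 0.46 × -112 = 144.48 → 144
B = 15 + 0.46 × (153 − 15) = 15 + 0.46 × 138 = 78.48 → 78
So the blended color is (239, 144, 78), about #ef904e.

(239, 144, 78)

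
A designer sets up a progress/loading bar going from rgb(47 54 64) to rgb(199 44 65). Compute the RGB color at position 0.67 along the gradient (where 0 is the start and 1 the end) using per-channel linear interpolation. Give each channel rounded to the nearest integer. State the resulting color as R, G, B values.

R = 47 + 0.67 × (199 − 47) = 47 + 0.67 × 152 = 148.84 → 149
G = 54 + 0.67 × (44 − 54) = 54 + 0.67 × -10 = 47.3 → 47
B = 64 + 0.67 × (65 − 64) = 64 + 0.67 × 1 = 64.67 → 65

(149, 47, 65)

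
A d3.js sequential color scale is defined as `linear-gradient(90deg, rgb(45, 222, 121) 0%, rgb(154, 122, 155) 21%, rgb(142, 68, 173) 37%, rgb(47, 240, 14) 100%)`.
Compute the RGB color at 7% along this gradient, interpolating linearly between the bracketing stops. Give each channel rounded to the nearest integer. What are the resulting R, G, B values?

7% lies between the 0% and 21% stops, so the local fraction is t = (7 − 0)/(21 − 0) = 7/21 ≈ 0.3333.
R = 45 + 0.3333 × (154 − 45) = 81.33 → 81
G = 222 + 0.3333 × (122 − 222) = 188.67 → 189
B = 121 + 0.3333 × (155 − 121) = 132.332 → 132

(81, 189, 132)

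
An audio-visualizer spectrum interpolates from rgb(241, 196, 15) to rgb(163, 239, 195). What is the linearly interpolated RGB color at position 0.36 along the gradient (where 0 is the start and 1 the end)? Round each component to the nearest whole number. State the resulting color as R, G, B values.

R = 241 + 0.36 × (163 − 241) = 241 + 0.36 × -78 = 212.92 → 213
G = 196 + 0.36 × (239 − 196) = 196 + 0.36 × 43 = 211.48 → 211
B = 15 + 0.36 × (195 − 15) = 15 + 0.36 × 180 = 79.8 → 80

(213, 211, 80)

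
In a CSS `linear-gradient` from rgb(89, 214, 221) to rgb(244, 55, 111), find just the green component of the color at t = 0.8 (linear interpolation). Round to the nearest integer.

G = 214 + 0.8 × (55 − 214) = 86.8 → 87

87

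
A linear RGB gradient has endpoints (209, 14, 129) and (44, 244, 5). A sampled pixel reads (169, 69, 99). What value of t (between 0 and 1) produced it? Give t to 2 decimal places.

0.24

Invert the lerp on the G channel (largest span, 230): t = (69 − 14) / (244 − 14) = 55/230 = 0.23913.
Check on R: (169 − 209)/(44 − 209) = 0.2424 ✓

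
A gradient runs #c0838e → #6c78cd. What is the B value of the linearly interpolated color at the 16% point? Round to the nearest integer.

B₁ = 142 (from #c0838e), B₂ = 205 (from #6c78cd).
B = 142 + 0.16 × (205 − 142) = 152.08 → 152

152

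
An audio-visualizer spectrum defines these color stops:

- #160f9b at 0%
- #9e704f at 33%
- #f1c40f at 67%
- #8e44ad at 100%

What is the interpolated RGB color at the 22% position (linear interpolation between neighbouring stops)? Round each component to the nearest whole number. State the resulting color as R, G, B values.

22% lies between the 0% and 33% stops, so the local fraction is t = (22 − 0)/(33 − 0) = 22/33 ≈ 0.6667.
#160f9b → (22, 15, 155); #9e704f → (158, 112, 79).
R = 22 + 0.6667 × (158 − 22) = 112.671 → 113
G = 15 + 0.6667 × (112 − 15) = 79.67 → 80
B = 155 + 0.6667 × (79 − 155) = 104.331 → 104

(113, 80, 104)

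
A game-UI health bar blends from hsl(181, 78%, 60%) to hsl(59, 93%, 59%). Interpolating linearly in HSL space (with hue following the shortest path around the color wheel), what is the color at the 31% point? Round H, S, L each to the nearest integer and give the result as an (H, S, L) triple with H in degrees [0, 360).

Hue arc: Δh = 59 − 181 = -122° (|Δh| ≤ 180, already the shorter path).
H = 181 + 0.31 × (-122) = 143.18 → 143°
S = 78 + 0.31 × (93 − 78) = 82.65 → 83%
L = 60 + 0.31 × (59 − 60) = 59.69 → 60%

(143, 83, 60)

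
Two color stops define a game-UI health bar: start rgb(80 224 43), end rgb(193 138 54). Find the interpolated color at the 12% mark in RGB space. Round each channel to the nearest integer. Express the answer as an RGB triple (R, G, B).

12% corresponds to t = 0.12.
R = 80 + 0.12 × (193 − 80) = 80 + 0.12 × 113 = 93.56 → 94
G = 224 + 0.12 × (138 − 224) = 224 + 0.12 × -86 = 213.68 → 214
B = 43 + 0.12 × (54 − 43) = 43 + 0.12 × 11 = 44.32 → 44

(94, 214, 44)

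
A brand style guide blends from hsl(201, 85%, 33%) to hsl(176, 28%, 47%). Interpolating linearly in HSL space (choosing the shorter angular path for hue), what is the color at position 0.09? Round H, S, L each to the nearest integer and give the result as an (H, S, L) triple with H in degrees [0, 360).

Hue arc: Δh = 176 − 201 = -25° (|Δh| ≤ 180, already the shorter path).
H = 201 + 0.09 × (-25) = 198.75 → 199°
S = 85 + 0.09 × (28 − 85) = 79.87 → 80%
L = 33 + 0.09 × (47 − 33) = 34.26 → 34%

(199, 80, 34)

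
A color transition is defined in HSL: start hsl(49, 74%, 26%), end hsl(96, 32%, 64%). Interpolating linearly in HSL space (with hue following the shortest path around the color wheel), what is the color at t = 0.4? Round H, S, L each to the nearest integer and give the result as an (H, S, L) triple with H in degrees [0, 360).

(68, 57, 41)

Hue arc: Δh = 96 − 49 = 47° (|Δh| ≤ 180, already the shorter path).
H = 49 + 0.4 × (47) = 67.8 → 68°
S = 74 + 0.4 × (32 − 74) = 57.2 → 57%
L = 26 + 0.4 × (64 − 26) = 41.2 → 41%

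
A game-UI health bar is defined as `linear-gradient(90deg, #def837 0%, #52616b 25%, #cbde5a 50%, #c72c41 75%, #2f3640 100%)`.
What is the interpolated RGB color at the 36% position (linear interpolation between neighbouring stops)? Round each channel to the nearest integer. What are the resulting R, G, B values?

(135, 152, 100)

36% lies between the 25% and 50% stops, so the local fraction is t = (36 − 25)/(50 − 25) = 11/25 ≈ 0.44.
#52616b → (82, 97, 107); #cbde5a → (203, 222, 90).
R = 82 + 0.44 × (203 − 82) = 135.24 → 135
G = 97 + 0.44 × (222 − 97) = 152 → 152
B = 107 + 0.44 × (90 − 107) = 99.52 → 100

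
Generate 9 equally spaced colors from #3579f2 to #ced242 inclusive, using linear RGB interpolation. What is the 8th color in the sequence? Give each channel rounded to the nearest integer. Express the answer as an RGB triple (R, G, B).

With 9 swatches and endpoints inclusive, swatch 8 sits at t = (8 − 1)/(9 − 1) = 7/8 ≈ 0.875.
#3579f2 → (53, 121, 242); #ced242 → (206, 210, 66).
R = 53 + 0.875 × (206 − 53) = 186.875 → 187
G = 121 + 0.875 × (210 − 121) = 198.875 → 199
B = 242 + 0.875 × (66 − 242) = 88 → 88

(187, 199, 88)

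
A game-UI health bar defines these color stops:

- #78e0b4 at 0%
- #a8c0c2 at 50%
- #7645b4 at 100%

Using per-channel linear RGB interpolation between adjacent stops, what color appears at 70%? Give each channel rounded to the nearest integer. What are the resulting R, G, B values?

(148, 143, 188)

70% lies between the 50% and 100% stops, so the local fraction is t = (70 − 50)/(100 − 50) = 20/50 ≈ 0.4.
#a8c0c2 → (168, 192, 194); #7645b4 → (118, 69, 180).
R = 168 + 0.4 × (118 − 168) = 148 → 148
G = 192 + 0.4 × (69 − 192) = 142.8 → 143
B = 194 + 0.4 × (180 − 194) = 188.4 → 188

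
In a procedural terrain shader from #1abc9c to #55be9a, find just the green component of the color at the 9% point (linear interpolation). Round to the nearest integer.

G₁ = 188 (from #1abc9c), G₂ = 190 (from #55be9a).
G = 188 + 0.09 × (190 − 188) = 188.18 → 188

188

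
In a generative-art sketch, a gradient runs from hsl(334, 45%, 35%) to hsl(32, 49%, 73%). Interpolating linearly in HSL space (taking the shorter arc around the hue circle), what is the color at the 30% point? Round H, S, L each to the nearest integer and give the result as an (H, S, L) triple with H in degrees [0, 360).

(351, 46, 46)

Hue: 32 − 334 = -302°, but |-302| > 180 so the shorter arc goes the other way: Δh = -302 + 360 = 58°.
H = 334 + 0.3 × (58) = 351.4 → 351°
S = 45 + 0.3 × (49 − 45) = 46.2 → 46%
L = 35 + 0.3 × (73 − 35) = 46.4 → 46%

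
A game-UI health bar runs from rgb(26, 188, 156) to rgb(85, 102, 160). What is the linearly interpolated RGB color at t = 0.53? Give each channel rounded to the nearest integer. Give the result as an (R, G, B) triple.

R = 26 + 0.53 × (85 − 26) = 26 + 0.53 × 59 = 57.27 → 57
G = 188 + 0.53 × (102 − 188) = 188 + 0.53 × -86 = 142.42 → 142
B = 156 + 0.53 × (160 − 156) = 156 + 0.53 × 4 = 158.12 → 158
So the blended color is (57, 142, 158), about #398e9e.

(57, 142, 158)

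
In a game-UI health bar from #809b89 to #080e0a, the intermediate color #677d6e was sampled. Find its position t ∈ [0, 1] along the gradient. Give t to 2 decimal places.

0.21

Invert the lerp on the G channel (largest span, 141): t = (125 − 155) / (14 − 155) = -30/-141 = 0.21277.
Check on R: (103 − 128)/(8 − 128) = 0.2083 ✓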